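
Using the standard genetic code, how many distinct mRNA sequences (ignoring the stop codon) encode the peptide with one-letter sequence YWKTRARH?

4608

Tyr: 2 codons.
Trp: 1 codon.
Lys: 2 codons.
Thr: 4 codons.
Arg: 6 codons.
Ala: 4 codons.
Arg: 6 codons.
His: 2 codons.
2 × 1 × 2 × 4 × 6 × 4 × 6 × 2 = 4608.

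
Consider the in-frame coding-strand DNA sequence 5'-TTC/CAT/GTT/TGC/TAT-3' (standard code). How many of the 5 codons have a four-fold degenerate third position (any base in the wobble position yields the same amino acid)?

1

Codon 1 TTC (Phe): third position 2-fold.
Codon 2 CAT (His): third position 2-fold.
Codon 3 GTT (Val): third position 4-fold.
Codon 4 TGC (Cys): third position 2-fold.
Codon 5 TAT (Tyr): third position 2-fold.
Four-fold degenerate third positions: 1.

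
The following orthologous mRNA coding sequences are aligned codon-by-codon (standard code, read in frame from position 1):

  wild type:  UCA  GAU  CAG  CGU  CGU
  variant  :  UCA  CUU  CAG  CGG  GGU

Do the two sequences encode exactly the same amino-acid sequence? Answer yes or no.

Codon 1: UCA Ser / UCA Ser — identical.
Codon 2: GAU Asp / CUU Leu — nonsynonymous.
Codon 3: CAG Gln / CAG Gln — identical.
Codon 4: CGU Arg / CGG Arg — synonymous.
Codon 5: CGU Arg / GGU Gly — nonsynonymous.
Nonsynonymous differences: 2 → different protein.

no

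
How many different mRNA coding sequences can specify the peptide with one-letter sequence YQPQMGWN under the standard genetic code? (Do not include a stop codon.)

Tyr: 2 codons.
Gln: 2 codons.
Pro: 4 codons.
Gln: 2 codons.
Met: 1 codon.
Gly: 4 codons.
Trp: 1 codon.
Asn: 2 codons.
2 × 2 × 4 × 2 × 1 × 4 × 1 × 2 = 256.

256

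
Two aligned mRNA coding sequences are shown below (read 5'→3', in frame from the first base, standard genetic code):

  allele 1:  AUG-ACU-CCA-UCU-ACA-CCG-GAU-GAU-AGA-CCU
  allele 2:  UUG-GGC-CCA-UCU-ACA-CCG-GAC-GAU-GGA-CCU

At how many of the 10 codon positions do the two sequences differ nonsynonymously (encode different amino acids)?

3

Codon 1: AUG Met / UUG Leu — nonsynonymous.
Codon 2: ACU Thr / GGC Gly — nonsynonymous.
Codon 3: CCA Pro / CCA Pro — identical.
Codon 4: UCU Ser / UCU Ser — identical.
Codon 5: ACA Thr / ACA Thr — identical.
Codon 6: CCG Pro / CCG Pro — identical.
Codon 7: GAU Asp / GAC Asp — synonymous.
Codon 8: GAU Asp / GAU Asp — identical.
Codon 9: AGA Arg / GGA Gly — nonsynonymous.
Codon 10: CCU Pro / CCU Pro — identical.
Nonsynonymous differences: 3.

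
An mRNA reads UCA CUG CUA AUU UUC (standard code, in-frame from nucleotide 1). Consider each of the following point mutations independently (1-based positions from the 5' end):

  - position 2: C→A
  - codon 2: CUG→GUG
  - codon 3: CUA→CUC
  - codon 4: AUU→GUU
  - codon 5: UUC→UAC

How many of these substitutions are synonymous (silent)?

Codon 1: UCA (Ser) → UAA (Stop) — nonsense.
Codon 2: CUG (Leu) → GUG (Val) — missense.
Codon 3: CUA (Leu) → CUC (Leu) — synonymous.
Codon 4: AUU (Ile) → GUU (Val) — missense.
Codon 5: UUC (Phe) → UAC (Tyr) — missense.
Synonymous: 1 of 5.

1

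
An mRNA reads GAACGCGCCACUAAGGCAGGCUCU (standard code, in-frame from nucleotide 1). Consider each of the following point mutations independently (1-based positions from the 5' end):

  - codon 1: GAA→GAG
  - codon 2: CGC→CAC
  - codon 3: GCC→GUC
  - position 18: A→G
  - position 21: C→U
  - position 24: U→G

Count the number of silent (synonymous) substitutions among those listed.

4

Codon 1: GAA (Glu) → GAG (Glu) — synonymous.
Codon 2: CGC (Arg) → CAC (His) — missense.
Codon 3: GCC (Ala) → GUC (Val) — missense.
Codon 6: GCA (Ala) → GCG (Ala) — synonymous.
Codon 7: GGC (Gly) → GGU (Gly) — synonymous.
Codon 8: UCU (Ser) → UCG (Ser) — synonymous.
Synonymous: 4 of 6.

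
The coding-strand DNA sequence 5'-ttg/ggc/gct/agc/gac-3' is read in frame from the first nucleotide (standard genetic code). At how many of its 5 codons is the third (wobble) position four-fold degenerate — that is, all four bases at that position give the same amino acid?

Codon 1 TTG (Leu): third position 2-fold.
Codon 2 GGC (Gly): third position 4-fold.
Codon 3 GCT (Ala): third position 4-fold.
Codon 4 AGC (Ser): third position 2-fold.
Codon 5 GAC (Asp): third position 2-fold.
Four-fold degenerate third positions: 2.

2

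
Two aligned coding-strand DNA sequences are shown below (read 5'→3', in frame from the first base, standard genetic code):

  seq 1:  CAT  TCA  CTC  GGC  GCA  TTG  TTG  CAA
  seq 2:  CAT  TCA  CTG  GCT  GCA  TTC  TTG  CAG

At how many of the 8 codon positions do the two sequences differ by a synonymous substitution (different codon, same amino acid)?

2

Codon 1: CAT His / CAT His — identical.
Codon 2: TCA Ser / TCA Ser — identical.
Codon 3: CTC Leu / CTG Leu — synonymous.
Codon 4: GGC Gly / GCT Ala — nonsynonymous.
Codon 5: GCA Ala / GCA Ala — identical.
Codon 6: TTG Leu / TTC Phe — nonsynonymous.
Codon 7: TTG Leu / TTG Leu — identical.
Codon 8: CAA Gln / CAG Gln — synonymous.
Synonymous differences: 2.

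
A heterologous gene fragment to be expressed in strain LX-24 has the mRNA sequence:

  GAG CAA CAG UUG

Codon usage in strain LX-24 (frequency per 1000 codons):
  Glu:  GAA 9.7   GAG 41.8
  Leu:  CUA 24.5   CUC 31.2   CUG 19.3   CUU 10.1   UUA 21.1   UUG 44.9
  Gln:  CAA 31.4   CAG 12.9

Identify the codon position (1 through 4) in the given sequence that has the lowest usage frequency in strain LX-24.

3

Codon 1 GAG (Glu): 41.8 per 1000.
Codon 2 CAA (Gln): 31.4 per 1000.
Codon 3 CAG (Gln): 12.9 per 1000.
Codon 4 UUG (Leu): 44.9 per 1000.
Lowest frequency is 12.9 at codon 3.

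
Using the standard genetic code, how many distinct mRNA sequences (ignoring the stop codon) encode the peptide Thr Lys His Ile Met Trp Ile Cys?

288

Thr: 4 codons.
Lys: 2 codons.
His: 2 codons.
Ile: 3 codons.
Met: 1 codon.
Trp: 1 codon.
Ile: 3 codons.
Cys: 2 codons.
4 × 2 × 2 × 3 × 1 × 1 × 3 × 2 = 288.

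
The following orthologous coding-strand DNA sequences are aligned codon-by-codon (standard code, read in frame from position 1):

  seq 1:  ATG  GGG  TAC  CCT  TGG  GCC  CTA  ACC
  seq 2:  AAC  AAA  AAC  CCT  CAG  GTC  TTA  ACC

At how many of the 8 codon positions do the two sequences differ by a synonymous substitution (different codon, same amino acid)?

Codon 1: ATG Met / AAC Asn — nonsynonymous.
Codon 2: GGG Gly / AAA Lys — nonsynonymous.
Codon 3: TAC Tyr / AAC Asn — nonsynonymous.
Codon 4: CCT Pro / CCT Pro — identical.
Codon 5: TGG Trp / CAG Gln — nonsynonymous.
Codon 6: GCC Ala / GTC Val — nonsynonymous.
Codon 7: CTA Leu / TTA Leu — synonymous.
Codon 8: ACC Thr / ACC Thr — identical.
Synonymous differences: 1.

1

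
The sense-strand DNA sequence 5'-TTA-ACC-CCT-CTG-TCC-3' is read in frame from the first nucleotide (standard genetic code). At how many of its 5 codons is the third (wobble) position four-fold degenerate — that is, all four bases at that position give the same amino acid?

Codon 1 TTA (Leu): third position 2-fold.
Codon 2 ACC (Thr): third position 4-fold.
Codon 3 CCT (Pro): third position 4-fold.
Codon 4 CTG (Leu): third position 4-fold.
Codon 5 TCC (Ser): third position 4-fold.
Four-fold degenerate third positions: 4.

4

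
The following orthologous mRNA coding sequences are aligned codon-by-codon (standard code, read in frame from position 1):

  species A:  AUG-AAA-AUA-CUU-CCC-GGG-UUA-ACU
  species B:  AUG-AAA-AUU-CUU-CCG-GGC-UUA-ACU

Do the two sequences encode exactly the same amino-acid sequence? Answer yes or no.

yes

Codon 1: AUG Met / AUG Met — identical.
Codon 2: AAA Lys / AAA Lys — identical.
Codon 3: AUA Ile / AUU Ile — synonymous.
Codon 4: CUU Leu / CUU Leu — identical.
Codon 5: CCC Pro / CCG Pro — synonymous.
Codon 6: GGG Gly / GGC Gly — synonymous.
Codon 7: UUA Leu / UUA Leu — identical.
Codon 8: ACU Thr / ACU Thr — identical.
Nonsynonymous differences: 0 → same protein.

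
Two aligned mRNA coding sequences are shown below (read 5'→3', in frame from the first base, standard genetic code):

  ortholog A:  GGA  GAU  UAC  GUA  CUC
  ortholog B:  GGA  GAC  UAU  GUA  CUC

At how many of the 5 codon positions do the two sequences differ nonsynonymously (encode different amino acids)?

Codon 1: GGA Gly / GGA Gly — identical.
Codon 2: GAU Asp / GAC Asp — synonymous.
Codon 3: UAC Tyr / UAU Tyr — synonymous.
Codon 4: GUA Val / GUA Val — identical.
Codon 5: CUC Leu / CUC Leu — identical.
Nonsynonymous differences: 0.

0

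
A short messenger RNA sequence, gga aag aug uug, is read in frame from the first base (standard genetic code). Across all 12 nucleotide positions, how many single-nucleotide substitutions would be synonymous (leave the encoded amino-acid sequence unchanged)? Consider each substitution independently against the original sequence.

Codon 1 (GGA, Gly): 3 synonymous substitutions.
Codon 2 (AAG, Lys): 1 synonymous substitution.
Codon 3 (AUG, Met): 0 synonymous substitutions.
Codon 4 (UUG, Leu): 2 synonymous substitutions.
Total: 3 + 1 + 0 + 2 = 6.

6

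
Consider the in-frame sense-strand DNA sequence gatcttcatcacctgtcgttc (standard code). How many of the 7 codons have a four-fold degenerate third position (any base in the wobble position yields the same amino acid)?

Codon 1 GAT (Asp): third position 2-fold.
Codon 2 CTT (Leu): third position 4-fold.
Codon 3 CAT (His): third position 2-fold.
Codon 4 CAC (His): third position 2-fold.
Codon 5 CTG (Leu): third position 4-fold.
Codon 6 TCG (Ser): third position 4-fold.
Codon 7 TTC (Phe): third position 2-fold.
Four-fold degenerate third positions: 3.

3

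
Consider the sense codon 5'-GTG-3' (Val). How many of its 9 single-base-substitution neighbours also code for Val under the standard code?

3

Position 1: none → 0 synonymous.
Position 2: none → 0 synonymous.
Position 3: GTT, GTC, GTA → 3 synonymous.
Total: 0 + 0 + 3 = 3.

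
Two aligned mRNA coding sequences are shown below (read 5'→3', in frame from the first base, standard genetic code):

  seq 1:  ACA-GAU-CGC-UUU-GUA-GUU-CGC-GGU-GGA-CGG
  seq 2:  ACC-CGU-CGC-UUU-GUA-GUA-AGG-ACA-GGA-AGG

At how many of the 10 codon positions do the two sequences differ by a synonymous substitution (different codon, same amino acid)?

4

Codon 1: ACA Thr / ACC Thr — synonymous.
Codon 2: GAU Asp / CGU Arg — nonsynonymous.
Codon 3: CGC Arg / CGC Arg — identical.
Codon 4: UUU Phe / UUU Phe — identical.
Codon 5: GUA Val / GUA Val — identical.
Codon 6: GUU Val / GUA Val — synonymous.
Codon 7: CGC Arg / AGG Arg — synonymous.
Codon 8: GGU Gly / ACA Thr — nonsynonymous.
Codon 9: GGA Gly / GGA Gly — identical.
Codon 10: CGG Arg / AGG Arg — synonymous.
Synonymous differences: 4.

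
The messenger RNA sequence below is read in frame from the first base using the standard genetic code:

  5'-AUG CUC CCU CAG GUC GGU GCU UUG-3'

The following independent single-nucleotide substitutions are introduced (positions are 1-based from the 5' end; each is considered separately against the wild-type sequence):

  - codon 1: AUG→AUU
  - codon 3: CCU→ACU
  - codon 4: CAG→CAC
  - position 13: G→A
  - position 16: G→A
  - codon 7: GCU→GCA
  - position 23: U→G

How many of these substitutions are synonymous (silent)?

Codon 1: AUG (Met) → AUU (Ile) — missense.
Codon 3: CCU (Pro) → ACU (Thr) — missense.
Codon 4: CAG (Gln) → CAC (His) — missense.
Codon 5: GUC (Val) → AUC (Ile) — missense.
Codon 6: GGU (Gly) → AGU (Ser) — missense.
Codon 7: GCU (Ala) → GCA (Ala) — synonymous.
Codon 8: UUG (Leu) → UGG (Trp) — missense.
Synonymous: 1 of 7.

1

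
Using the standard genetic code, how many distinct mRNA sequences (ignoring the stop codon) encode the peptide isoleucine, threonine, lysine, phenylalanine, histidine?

96

Ile: 3 codons.
Thr: 4 codons.
Lys: 2 codons.
Phe: 2 codons.
His: 2 codons.
3 × 4 × 2 × 2 × 2 = 96.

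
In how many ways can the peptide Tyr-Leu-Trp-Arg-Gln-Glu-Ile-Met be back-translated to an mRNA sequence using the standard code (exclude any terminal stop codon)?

864

Tyr: 2 codons.
Leu: 6 codons.
Trp: 1 codon.
Arg: 6 codons.
Gln: 2 codons.
Glu: 2 codons.
Ile: 3 codons.
Met: 1 codon.
2 × 6 × 1 × 6 × 2 × 2 × 3 × 1 = 864.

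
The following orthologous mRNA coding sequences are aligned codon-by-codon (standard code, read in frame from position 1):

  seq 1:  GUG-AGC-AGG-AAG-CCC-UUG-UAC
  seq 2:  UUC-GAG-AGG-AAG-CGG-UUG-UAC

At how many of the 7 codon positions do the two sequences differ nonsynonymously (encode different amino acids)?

Codon 1: GUG Val / UUC Phe — nonsynonymous.
Codon 2: AGC Ser / GAG Glu — nonsynonymous.
Codon 3: AGG Arg / AGG Arg — identical.
Codon 4: AAG Lys / AAG Lys — identical.
Codon 5: CCC Pro / CGG Arg — nonsynonymous.
Codon 6: UUG Leu / UUG Leu — identical.
Codon 7: UAC Tyr / UAC Tyr — identical.
Nonsynonymous differences: 3.

3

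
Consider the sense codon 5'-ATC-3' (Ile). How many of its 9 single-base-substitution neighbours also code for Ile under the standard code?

Position 1: none → 0 synonymous.
Position 2: none → 0 synonymous.
Position 3: ATT, ATA → 2 synonymous.
Total: 0 + 0 + 2 = 2.

2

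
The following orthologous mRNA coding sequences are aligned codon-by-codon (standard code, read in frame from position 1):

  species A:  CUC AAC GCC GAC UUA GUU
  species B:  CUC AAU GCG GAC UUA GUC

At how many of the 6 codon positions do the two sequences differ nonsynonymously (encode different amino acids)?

Codon 1: CUC Leu / CUC Leu — identical.
Codon 2: AAC Asn / AAU Asn — synonymous.
Codon 3: GCC Ala / GCG Ala — synonymous.
Codon 4: GAC Asp / GAC Asp — identical.
Codon 5: UUA Leu / UUA Leu — identical.
Codon 6: GUU Val / GUC Val — synonymous.
Nonsynonymous differences: 0.

0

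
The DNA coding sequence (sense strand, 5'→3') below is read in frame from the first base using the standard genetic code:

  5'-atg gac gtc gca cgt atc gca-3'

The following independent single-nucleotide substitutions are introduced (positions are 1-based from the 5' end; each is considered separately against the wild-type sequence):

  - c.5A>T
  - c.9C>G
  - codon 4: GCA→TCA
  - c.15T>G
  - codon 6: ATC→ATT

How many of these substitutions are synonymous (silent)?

Codon 2: GAC (Asp) → GTC (Val) — missense.
Codon 3: GTC (Val) → GTG (Val) — synonymous.
Codon 4: GCA (Ala) → TCA (Ser) — missense.
Codon 5: CGT (Arg) → CGG (Arg) — synonymous.
Codon 6: ATC (Ile) → ATT (Ile) — synonymous.
Synonymous: 3 of 5.

3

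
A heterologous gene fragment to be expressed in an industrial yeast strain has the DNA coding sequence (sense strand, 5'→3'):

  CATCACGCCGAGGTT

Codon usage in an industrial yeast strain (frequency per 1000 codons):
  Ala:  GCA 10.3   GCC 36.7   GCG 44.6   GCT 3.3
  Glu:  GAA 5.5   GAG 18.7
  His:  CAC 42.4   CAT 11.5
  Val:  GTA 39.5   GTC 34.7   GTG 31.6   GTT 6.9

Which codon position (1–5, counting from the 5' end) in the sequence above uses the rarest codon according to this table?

Codon 1 CAT (His): 11.5 per 1000.
Codon 2 CAC (His): 42.4 per 1000.
Codon 3 GCC (Ala): 36.7 per 1000.
Codon 4 GAG (Glu): 18.7 per 1000.
Codon 5 GTT (Val): 6.9 per 1000.
Lowest frequency is 6.9 at codon 5.

5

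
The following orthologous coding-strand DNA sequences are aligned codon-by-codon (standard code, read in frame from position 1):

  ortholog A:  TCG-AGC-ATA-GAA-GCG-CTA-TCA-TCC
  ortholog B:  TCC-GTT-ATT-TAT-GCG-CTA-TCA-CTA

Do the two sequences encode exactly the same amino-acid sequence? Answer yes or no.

Codon 1: TCG Ser / TCC Ser — synonymous.
Codon 2: AGC Ser / GTT Val — nonsynonymous.
Codon 3: ATA Ile / ATT Ile — synonymous.
Codon 4: GAA Glu / TAT Tyr — nonsynonymous.
Codon 5: GCG Ala / GCG Ala — identical.
Codon 6: CTA Leu / CTA Leu — identical.
Codon 7: TCA Ser / TCA Ser — identical.
Codon 8: TCC Ser / CTA Leu — nonsynonymous.
Nonsynonymous differences: 3 → different protein.

no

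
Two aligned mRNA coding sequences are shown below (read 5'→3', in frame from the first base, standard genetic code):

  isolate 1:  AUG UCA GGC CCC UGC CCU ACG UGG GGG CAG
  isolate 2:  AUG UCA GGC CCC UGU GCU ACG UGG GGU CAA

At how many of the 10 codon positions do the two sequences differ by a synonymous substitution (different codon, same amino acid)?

Codon 1: AUG Met / AUG Met — identical.
Codon 2: UCA Ser / UCA Ser — identical.
Codon 3: GGC Gly / GGC Gly — identical.
Codon 4: CCC Pro / CCC Pro — identical.
Codon 5: UGC Cys / UGU Cys — synonymous.
Codon 6: CCU Pro / GCU Ala — nonsynonymous.
Codon 7: ACG Thr / ACG Thr — identical.
Codon 8: UGG Trp / UGG Trp — identical.
Codon 9: GGG Gly / GGU Gly — synonymous.
Codon 10: CAG Gln / CAA Gln — synonymous.
Synonymous differences: 3.

3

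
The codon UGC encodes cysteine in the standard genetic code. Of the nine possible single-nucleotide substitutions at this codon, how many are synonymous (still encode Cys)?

Position 1: none → 0 synonymous.
Position 2: none → 0 synonymous.
Position 3: UGU → 1 synonymous.
Total: 0 + 0 + 1 = 1.

1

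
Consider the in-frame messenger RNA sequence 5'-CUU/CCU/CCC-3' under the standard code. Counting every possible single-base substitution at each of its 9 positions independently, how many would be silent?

Codon 1 (CUU, Leu): 3 synonymous substitutions.
Codon 2 (CCU, Pro): 3 synonymous substitutions.
Codon 3 (CCC, Pro): 3 synonymous substitutions.
Total: 3 + 3 + 3 = 9.

9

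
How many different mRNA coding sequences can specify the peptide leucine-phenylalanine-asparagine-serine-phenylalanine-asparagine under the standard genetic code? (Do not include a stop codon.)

Leu: 6 codons.
Phe: 2 codons.
Asn: 2 codons.
Ser: 6 codons.
Phe: 2 codons.
Asn: 2 codons.
6 × 2 × 2 × 6 × 2 × 2 = 576.

576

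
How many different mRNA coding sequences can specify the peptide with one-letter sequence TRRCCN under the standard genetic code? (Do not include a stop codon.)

1152

Thr: 4 codons.
Arg: 6 codons.
Arg: 6 codons.
Cys: 2 codons.
Cys: 2 codons.
Asn: 2 codons.
4 × 6 × 6 × 2 × 2 × 2 = 1152.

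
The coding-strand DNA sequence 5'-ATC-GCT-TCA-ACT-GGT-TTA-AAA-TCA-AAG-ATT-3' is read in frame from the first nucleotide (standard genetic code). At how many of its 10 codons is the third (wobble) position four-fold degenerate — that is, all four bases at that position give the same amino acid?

Codon 1 ATC (Ile): third position 3-fold.
Codon 2 GCT (Ala): third position 4-fold.
Codon 3 TCA (Ser): third position 4-fold.
Codon 4 ACT (Thr): third position 4-fold.
Codon 5 GGT (Gly): third position 4-fold.
Codon 6 TTA (Leu): third position 2-fold.
Codon 7 AAA (Lys): third position 2-fold.
Codon 8 TCA (Ser): third position 4-fold.
Codon 9 AAG (Lys): third position 2-fold.
Codon 10 ATT (Ile): third position 3-fold.
Four-fold degenerate third positions: 5.

5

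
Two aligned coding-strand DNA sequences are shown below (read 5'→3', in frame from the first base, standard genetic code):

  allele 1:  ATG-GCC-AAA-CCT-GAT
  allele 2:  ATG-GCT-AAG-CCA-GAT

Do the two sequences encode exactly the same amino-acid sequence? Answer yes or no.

yes

Codon 1: ATG Met / ATG Met — identical.
Codon 2: GCC Ala / GCT Ala — synonymous.
Codon 3: AAA Lys / AAG Lys — synonymous.
Codon 4: CCT Pro / CCA Pro — synonymous.
Codon 5: GAT Asp / GAT Asp — identical.
Nonsynonymous differences: 0 → same protein.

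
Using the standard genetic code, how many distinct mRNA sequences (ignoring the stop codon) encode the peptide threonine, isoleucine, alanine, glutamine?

96

Thr: 4 codons.
Ile: 3 codons.
Ala: 4 codons.
Gln: 2 codons.
4 × 3 × 4 × 2 = 96.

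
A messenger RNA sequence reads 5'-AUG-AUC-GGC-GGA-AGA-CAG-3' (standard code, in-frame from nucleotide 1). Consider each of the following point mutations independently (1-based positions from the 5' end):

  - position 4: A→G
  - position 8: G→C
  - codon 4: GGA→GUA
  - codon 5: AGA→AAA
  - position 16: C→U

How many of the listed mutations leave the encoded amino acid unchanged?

Codon 2: AUC (Ile) → GUC (Val) — missense.
Codon 3: GGC (Gly) → GCC (Ala) — missense.
Codon 4: GGA (Gly) → GUA (Val) — missense.
Codon 5: AGA (Arg) → AAA (Lys) — missense.
Codon 6: CAG (Gln) → UAG (Stop) — nonsense.
Synonymous: 0 of 5.

0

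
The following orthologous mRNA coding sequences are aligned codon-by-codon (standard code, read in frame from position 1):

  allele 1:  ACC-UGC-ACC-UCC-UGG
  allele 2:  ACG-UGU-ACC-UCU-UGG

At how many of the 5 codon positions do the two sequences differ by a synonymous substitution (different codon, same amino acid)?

3

Codon 1: ACC Thr / ACG Thr — synonymous.
Codon 2: UGC Cys / UGU Cys — synonymous.
Codon 3: ACC Thr / ACC Thr — identical.
Codon 4: UCC Ser / UCU Ser — synonymous.
Codon 5: UGG Trp / UGG Trp — identical.
Synonymous differences: 3.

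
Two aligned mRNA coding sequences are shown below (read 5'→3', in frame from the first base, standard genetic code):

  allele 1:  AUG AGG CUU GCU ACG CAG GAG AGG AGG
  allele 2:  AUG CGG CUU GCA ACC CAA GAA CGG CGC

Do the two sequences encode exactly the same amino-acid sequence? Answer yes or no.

yes

Codon 1: AUG Met / AUG Met — identical.
Codon 2: AGG Arg / CGG Arg — synonymous.
Codon 3: CUU Leu / CUU Leu — identical.
Codon 4: GCU Ala / GCA Ala — synonymous.
Codon 5: ACG Thr / ACC Thr — synonymous.
Codon 6: CAG Gln / CAA Gln — synonymous.
Codon 7: GAG Glu / GAA Glu — synonymous.
Codon 8: AGG Arg / CGG Arg — synonymous.
Codon 9: AGG Arg / CGC Arg — synonymous.
Nonsynonymous differences: 0 → same protein.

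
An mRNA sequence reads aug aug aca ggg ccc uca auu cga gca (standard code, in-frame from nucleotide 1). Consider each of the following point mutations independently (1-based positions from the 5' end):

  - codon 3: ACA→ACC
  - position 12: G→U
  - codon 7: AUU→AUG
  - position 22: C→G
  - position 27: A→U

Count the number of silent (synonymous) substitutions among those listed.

3

Codon 3: ACA (Thr) → ACC (Thr) — synonymous.
Codon 4: GGG (Gly) → GGU (Gly) — synonymous.
Codon 7: AUU (Ile) → AUG (Met) — missense.
Codon 8: CGA (Arg) → GGA (Gly) — missense.
Codon 9: GCA (Ala) → GCU (Ala) — synonymous.
Synonymous: 3 of 5.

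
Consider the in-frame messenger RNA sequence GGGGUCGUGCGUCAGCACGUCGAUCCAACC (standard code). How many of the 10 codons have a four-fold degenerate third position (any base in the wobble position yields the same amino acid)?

Codon 1 GGG (Gly): third position 4-fold.
Codon 2 GUC (Val): third position 4-fold.
Codon 3 GUG (Val): third position 4-fold.
Codon 4 CGU (Arg): third position 4-fold.
Codon 5 CAG (Gln): third position 2-fold.
Codon 6 CAC (His): third position 2-fold.
Codon 7 GUC (Val): third position 4-fold.
Codon 8 GAU (Asp): third position 2-fold.
Codon 9 CCA (Pro): third position 4-fold.
Codon 10 ACC (Thr): third position 4-fold.
Four-fold degenerate third positions: 7.

7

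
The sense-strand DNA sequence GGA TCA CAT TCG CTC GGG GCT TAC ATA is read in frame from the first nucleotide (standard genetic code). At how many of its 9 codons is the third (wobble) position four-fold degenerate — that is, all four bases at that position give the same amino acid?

Codon 1 GGA (Gly): third position 4-fold.
Codon 2 TCA (Ser): third position 4-fold.
Codon 3 CAT (His): third position 2-fold.
Codon 4 TCG (Ser): third position 4-fold.
Codon 5 CTC (Leu): third position 4-fold.
Codon 6 GGG (Gly): third position 4-fold.
Codon 7 GCT (Ala): third position 4-fold.
Codon 8 TAC (Tyr): third position 2-fold.
Codon 9 ATA (Ile): third position 3-fold.
Four-fold degenerate third positions: 6.

6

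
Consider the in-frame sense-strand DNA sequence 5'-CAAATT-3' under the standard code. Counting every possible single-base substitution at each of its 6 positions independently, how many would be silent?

Codon 1 (CAA, Gln): 1 synonymous substitution.
Codon 2 (ATT, Ile): 2 synonymous substitutions.
Total: 1 + 2 = 3.

3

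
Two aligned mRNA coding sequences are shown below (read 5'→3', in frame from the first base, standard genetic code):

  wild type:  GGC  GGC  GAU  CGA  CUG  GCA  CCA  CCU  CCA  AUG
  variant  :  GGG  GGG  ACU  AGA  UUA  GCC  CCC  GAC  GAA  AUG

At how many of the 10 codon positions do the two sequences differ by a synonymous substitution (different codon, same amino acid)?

6

Codon 1: GGC Gly / GGG Gly — synonymous.
Codon 2: GGC Gly / GGG Gly — synonymous.
Codon 3: GAU Asp / ACU Thr — nonsynonymous.
Codon 4: CGA Arg / AGA Arg — synonymous.
Codon 5: CUG Leu / UUA Leu — synonymous.
Codon 6: GCA Ala / GCC Ala — synonymous.
Codon 7: CCA Pro / CCC Pro — synonymous.
Codon 8: CCU Pro / GAC Asp — nonsynonymous.
Codon 9: CCA Pro / GAA Glu — nonsynonymous.
Codon 10: AUG Met / AUG Met — identical.
Synonymous differences: 6.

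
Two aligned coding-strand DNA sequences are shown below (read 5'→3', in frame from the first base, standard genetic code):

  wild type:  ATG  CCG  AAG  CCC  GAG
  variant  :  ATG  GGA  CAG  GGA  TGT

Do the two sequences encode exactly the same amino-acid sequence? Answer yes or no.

no

Codon 1: ATG Met / ATG Met — identical.
Codon 2: CCG Pro / GGA Gly — nonsynonymous.
Codon 3: AAG Lys / CAG Gln — nonsynonymous.
Codon 4: CCC Pro / GGA Gly — nonsynonymous.
Codon 5: GAG Glu / TGT Cys — nonsynonymous.
Nonsynonymous differences: 4 → different protein.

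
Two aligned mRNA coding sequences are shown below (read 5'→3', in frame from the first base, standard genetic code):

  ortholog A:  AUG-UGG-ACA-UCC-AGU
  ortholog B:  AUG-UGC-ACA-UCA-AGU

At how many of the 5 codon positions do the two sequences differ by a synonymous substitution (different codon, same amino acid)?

Codon 1: AUG Met / AUG Met — identical.
Codon 2: UGG Trp / UGC Cys — nonsynonymous.
Codon 3: ACA Thr / ACA Thr — identical.
Codon 4: UCC Ser / UCA Ser — synonymous.
Codon 5: AGU Ser / AGU Ser — identical.
Synonymous differences: 1.

1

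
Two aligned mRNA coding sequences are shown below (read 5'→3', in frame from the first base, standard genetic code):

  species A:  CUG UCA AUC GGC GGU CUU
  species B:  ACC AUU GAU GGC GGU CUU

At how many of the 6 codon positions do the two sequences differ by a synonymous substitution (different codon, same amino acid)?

Codon 1: CUG Leu / ACC Thr — nonsynonymous.
Codon 2: UCA Ser / AUU Ile — nonsynonymous.
Codon 3: AUC Ile / GAU Asp — nonsynonymous.
Codon 4: GGC Gly / GGC Gly — identical.
Codon 5: GGU Gly / GGU Gly — identical.
Codon 6: CUU Leu / CUU Leu — identical.
Synonymous differences: 0.

0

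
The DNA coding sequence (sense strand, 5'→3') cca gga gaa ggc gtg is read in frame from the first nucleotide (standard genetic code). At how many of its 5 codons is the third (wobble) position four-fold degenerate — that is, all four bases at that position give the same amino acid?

4

Codon 1 CCA (Pro): third position 4-fold.
Codon 2 GGA (Gly): third position 4-fold.
Codon 3 GAA (Glu): third position 2-fold.
Codon 4 GGC (Gly): third position 4-fold.
Codon 5 GTG (Val): third position 4-fold.
Four-fold degenerate third positions: 4.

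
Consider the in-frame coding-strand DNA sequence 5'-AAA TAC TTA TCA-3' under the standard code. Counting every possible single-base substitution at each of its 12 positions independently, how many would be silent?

Codon 1 (AAA, Lys): 1 synonymous substitution.
Codon 2 (TAC, Tyr): 1 synonymous substitution.
Codon 3 (TTA, Leu): 2 synonymous substitutions.
Codon 4 (TCA, Ser): 3 synonymous substitutions.
Total: 1 + 1 + 2 + 3 = 7.

7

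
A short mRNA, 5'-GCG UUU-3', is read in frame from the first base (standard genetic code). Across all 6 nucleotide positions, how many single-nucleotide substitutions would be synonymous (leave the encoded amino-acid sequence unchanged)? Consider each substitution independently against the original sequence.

Codon 1 (GCG, Ala): 3 synonymous substitutions.
Codon 2 (UUU, Phe): 1 synonymous substitution.
Total: 3 + 1 = 4.

4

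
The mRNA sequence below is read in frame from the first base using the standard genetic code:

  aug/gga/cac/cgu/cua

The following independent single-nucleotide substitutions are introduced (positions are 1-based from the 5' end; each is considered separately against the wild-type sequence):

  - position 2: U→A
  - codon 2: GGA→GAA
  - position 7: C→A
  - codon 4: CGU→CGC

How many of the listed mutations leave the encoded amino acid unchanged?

1

Codon 1: AUG (Met) → AAG (Lys) — missense.
Codon 2: GGA (Gly) → GAA (Glu) — missense.
Codon 3: CAC (His) → AAC (Asn) — missense.
Codon 4: CGU (Arg) → CGC (Arg) — synonymous.
Synonymous: 1 of 4.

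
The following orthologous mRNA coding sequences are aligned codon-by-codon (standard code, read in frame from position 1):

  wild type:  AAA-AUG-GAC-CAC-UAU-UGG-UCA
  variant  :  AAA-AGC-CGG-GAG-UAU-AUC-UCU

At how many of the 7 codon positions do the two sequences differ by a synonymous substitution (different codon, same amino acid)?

Codon 1: AAA Lys / AAA Lys — identical.
Codon 2: AUG Met / AGC Ser — nonsynonymous.
Codon 3: GAC Asp / CGG Arg — nonsynonymous.
Codon 4: CAC His / GAG Glu — nonsynonymous.
Codon 5: UAU Tyr / UAU Tyr — identical.
Codon 6: UGG Trp / AUC Ile — nonsynonymous.
Codon 7: UCA Ser / UCU Ser — synonymous.
Synonymous differences: 1.

1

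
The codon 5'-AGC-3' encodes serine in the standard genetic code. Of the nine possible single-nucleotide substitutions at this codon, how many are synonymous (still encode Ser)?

1

Position 1: none → 0 synonymous.
Position 2: none → 0 synonymous.
Position 3: AGU → 1 synonymous.
Total: 0 + 0 + 1 = 1.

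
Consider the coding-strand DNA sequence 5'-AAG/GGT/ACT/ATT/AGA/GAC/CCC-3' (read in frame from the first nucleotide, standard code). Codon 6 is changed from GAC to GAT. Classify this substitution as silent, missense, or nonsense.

Position 18 falls in codon 6: GAC → Asp.
After the substitution the codon is GAT → Asp.
Both encode Asp, so the change is synonymous.

silent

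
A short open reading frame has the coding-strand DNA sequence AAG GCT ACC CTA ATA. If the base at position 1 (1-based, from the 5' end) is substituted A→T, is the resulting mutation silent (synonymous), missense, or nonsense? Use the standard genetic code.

nonsense

Position 1 falls in codon 1: AAG → Lys.
After the substitution the codon is TAG → Stop.
The new codon is a stop codon, so this is a nonsense mutation.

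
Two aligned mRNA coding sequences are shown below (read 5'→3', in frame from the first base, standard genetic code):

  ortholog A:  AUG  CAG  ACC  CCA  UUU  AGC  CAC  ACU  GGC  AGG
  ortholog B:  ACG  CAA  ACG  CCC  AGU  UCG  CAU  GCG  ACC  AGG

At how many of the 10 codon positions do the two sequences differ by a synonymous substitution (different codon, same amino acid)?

5

Codon 1: AUG Met / ACG Thr — nonsynonymous.
Codon 2: CAG Gln / CAA Gln — synonymous.
Codon 3: ACC Thr / ACG Thr — synonymous.
Codon 4: CCA Pro / CCC Pro — synonymous.
Codon 5: UUU Phe / AGU Ser — nonsynonymous.
Codon 6: AGC Ser / UCG Ser — synonymous.
Codon 7: CAC His / CAU His — synonymous.
Codon 8: ACU Thr / GCG Ala — nonsynonymous.
Codon 9: GGC Gly / ACC Thr — nonsynonymous.
Codon 10: AGG Arg / AGG Arg — identical.
Synonymous differences: 5.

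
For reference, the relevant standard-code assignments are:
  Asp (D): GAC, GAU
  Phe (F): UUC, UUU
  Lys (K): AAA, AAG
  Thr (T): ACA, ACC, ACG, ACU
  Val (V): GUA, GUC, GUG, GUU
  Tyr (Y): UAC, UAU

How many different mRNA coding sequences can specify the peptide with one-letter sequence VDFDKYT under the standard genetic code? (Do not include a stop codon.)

Val: 4 codons.
Asp: 2 codons.
Phe: 2 codons.
Asp: 2 codons.
Lys: 2 codons.
Tyr: 2 codons.
Thr: 4 codons.
4 × 2 × 2 × 2 × 2 × 2 × 4 = 512.

512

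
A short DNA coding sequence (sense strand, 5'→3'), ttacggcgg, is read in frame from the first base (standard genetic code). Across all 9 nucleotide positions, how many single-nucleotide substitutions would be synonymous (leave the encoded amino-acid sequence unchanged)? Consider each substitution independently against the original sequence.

10

Codon 1 (TTA, Leu): 2 synonymous substitutions.
Codon 2 (CGG, Arg): 4 synonymous substitutions.
Codon 3 (CGG, Arg): 4 synonymous substitutions.
Total: 2 + 4 + 4 = 10.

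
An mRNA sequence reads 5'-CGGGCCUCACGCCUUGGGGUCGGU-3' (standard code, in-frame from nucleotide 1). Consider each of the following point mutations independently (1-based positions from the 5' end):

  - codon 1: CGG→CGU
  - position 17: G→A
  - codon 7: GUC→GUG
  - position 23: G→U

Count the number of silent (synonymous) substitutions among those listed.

2

Codon 1: CGG (Arg) → CGU (Arg) — synonymous.
Codon 6: GGG (Gly) → GAG (Glu) — missense.
Codon 7: GUC (Val) → GUG (Val) — synonymous.
Codon 8: GGU (Gly) → GUU (Val) — missense.
Synonymous: 2 of 4.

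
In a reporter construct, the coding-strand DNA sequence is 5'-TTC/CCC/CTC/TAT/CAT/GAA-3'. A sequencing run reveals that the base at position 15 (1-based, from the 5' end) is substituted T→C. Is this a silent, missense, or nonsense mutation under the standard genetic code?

Position 15 falls in codon 5: CAT → His.
After the substitution the codon is CAC → His.
Both encode His, so the change is synonymous.

silent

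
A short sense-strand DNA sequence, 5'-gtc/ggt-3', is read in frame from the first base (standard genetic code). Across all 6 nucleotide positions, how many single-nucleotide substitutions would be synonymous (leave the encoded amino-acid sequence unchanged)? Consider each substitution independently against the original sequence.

Codon 1 (GTC, Val): 3 synonymous substitutions.
Codon 2 (GGT, Gly): 3 synonymous substitutions.
Total: 3 + 3 = 6.

6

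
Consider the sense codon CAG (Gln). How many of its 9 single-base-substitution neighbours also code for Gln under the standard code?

1

Position 1: none → 0 synonymous.
Position 2: none → 0 synonymous.
Position 3: CAA → 1 synonymous.
Total: 0 + 0 + 1 = 1.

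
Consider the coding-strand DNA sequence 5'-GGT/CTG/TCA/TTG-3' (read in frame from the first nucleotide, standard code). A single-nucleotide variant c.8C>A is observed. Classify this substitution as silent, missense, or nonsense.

nonsense

Position 8 falls in codon 3: TCA → Ser.
After the substitution the codon is TAA → Stop.
The new codon is a stop codon, so this is a nonsense mutation.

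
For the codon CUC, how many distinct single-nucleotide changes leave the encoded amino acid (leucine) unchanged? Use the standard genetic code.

Position 1: none → 0 synonymous.
Position 2: none → 0 synonymous.
Position 3: CUU, CUA, CUG → 3 synonymous.
Total: 0 + 0 + 3 = 3.

3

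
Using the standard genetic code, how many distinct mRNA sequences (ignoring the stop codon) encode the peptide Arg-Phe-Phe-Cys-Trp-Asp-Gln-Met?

Arg: 6 codons.
Phe: 2 codons.
Phe: 2 codons.
Cys: 2 codons.
Trp: 1 codon.
Asp: 2 codons.
Gln: 2 codons.
Met: 1 codon.
6 × 2 × 2 × 2 × 1 × 2 × 2 × 1 = 192.

192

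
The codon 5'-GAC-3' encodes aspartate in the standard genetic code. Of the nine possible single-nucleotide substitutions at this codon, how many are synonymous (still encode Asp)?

Position 1: none → 0 synonymous.
Position 2: none → 0 synonymous.
Position 3: GAU → 1 synonymous.
Total: 0 + 0 + 1 = 1.

1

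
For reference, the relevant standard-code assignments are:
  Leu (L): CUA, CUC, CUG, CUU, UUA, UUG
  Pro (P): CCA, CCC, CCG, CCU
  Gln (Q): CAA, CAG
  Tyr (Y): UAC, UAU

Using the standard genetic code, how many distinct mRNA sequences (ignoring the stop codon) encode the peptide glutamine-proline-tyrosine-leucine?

Gln: 2 codons.
Pro: 4 codons.
Tyr: 2 codons.
Leu: 6 codons.
2 × 4 × 2 × 6 = 96.

96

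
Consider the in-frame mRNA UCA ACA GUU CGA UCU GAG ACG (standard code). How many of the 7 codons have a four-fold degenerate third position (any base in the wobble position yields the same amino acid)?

6

Codon 1 UCA (Ser): third position 4-fold.
Codon 2 ACA (Thr): third position 4-fold.
Codon 3 GUU (Val): third position 4-fold.
Codon 4 CGA (Arg): third position 4-fold.
Codon 5 UCU (Ser): third position 4-fold.
Codon 6 GAG (Glu): third position 2-fold.
Codon 7 ACG (Thr): third position 4-fold.
Four-fold degenerate third positions: 6.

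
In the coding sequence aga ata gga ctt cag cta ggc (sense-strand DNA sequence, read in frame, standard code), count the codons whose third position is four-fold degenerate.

4

Codon 1 AGA (Arg): third position 2-fold.
Codon 2 ATA (Ile): third position 3-fold.
Codon 3 GGA (Gly): third position 4-fold.
Codon 4 CTT (Leu): third position 4-fold.
Codon 5 CAG (Gln): third position 2-fold.
Codon 6 CTA (Leu): third position 4-fold.
Codon 7 GGC (Gly): third position 4-fold.
Four-fold degenerate third positions: 4.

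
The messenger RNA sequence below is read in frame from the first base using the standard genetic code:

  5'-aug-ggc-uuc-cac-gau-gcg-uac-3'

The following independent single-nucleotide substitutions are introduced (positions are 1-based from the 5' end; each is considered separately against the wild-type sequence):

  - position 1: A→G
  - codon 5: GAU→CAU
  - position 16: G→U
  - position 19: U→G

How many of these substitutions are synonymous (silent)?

0

Codon 1: AUG (Met) → GUG (Val) — missense.
Codon 5: GAU (Asp) → CAU (His) — missense.
Codon 6: GCG (Ala) → UCG (Ser) — missense.
Codon 7: UAC (Tyr) → GAC (Asp) — missense.
Synonymous: 0 of 4.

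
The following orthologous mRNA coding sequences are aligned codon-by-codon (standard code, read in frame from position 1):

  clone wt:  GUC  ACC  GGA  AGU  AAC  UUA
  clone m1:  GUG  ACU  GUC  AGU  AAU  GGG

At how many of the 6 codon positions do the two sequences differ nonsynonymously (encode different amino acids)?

2

Codon 1: GUC Val / GUG Val — synonymous.
Codon 2: ACC Thr / ACU Thr — synonymous.
Codon 3: GGA Gly / GUC Val — nonsynonymous.
Codon 4: AGU Ser / AGU Ser — identical.
Codon 5: AAC Asn / AAU Asn — synonymous.
Codon 6: UUA Leu / GGG Gly — nonsynonymous.
Nonsynonymous differences: 2.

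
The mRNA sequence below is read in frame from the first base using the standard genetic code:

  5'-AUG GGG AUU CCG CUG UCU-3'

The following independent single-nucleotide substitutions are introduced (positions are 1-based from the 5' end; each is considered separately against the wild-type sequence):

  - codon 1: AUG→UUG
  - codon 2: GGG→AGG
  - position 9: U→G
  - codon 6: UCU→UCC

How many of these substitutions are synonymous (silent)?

1

Codon 1: AUG (Met) → UUG (Leu) — missense.
Codon 2: GGG (Gly) → AGG (Arg) — missense.
Codon 3: AUU (Ile) → AUG (Met) — missense.
Codon 6: UCU (Ser) → UCC (Ser) — synonymous.
Synonymous: 1 of 4.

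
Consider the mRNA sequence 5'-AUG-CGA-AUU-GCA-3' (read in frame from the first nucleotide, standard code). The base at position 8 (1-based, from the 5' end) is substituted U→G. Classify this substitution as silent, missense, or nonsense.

missense

Position 8 falls in codon 3: AUU → Ile.
After the substitution the codon is AGU → Ser.
Ile ≠ Ser, so this is a missense mutation.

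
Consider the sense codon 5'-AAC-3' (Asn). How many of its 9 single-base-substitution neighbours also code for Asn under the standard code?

Position 1: none → 0 synonymous.
Position 2: none → 0 synonymous.
Position 3: AAU → 1 synonymous.
Total: 0 + 0 + 1 = 1.

1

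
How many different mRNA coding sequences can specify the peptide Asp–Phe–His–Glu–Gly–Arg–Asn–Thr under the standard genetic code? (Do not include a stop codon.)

3072

Asp: 2 codons.
Phe: 2 codons.
His: 2 codons.
Glu: 2 codons.
Gly: 4 codons.
Arg: 6 codons.
Asn: 2 codons.
Thr: 4 codons.
2 × 2 × 2 × 2 × 4 × 6 × 2 × 4 = 3072.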